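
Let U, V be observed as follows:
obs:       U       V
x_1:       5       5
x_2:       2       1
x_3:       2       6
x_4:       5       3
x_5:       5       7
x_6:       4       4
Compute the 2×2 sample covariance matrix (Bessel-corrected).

Step 1 — column means:
  mean(U) = (5 + 2 + 2 + 5 + 5 + 4) / 6 = 23/6 = 3.8333
  mean(V) = (5 + 1 + 6 + 3 + 7 + 4) / 6 = 26/6 = 4.3333

Step 2 — sample covariance S[i,j] = (1/(n-1)) · Σ_k (x_{k,i} - mean_i) · (x_{k,j} - mean_j), with n-1 = 5.
  S[U,U] = ((1.1667)·(1.1667) + (-1.8333)·(-1.8333) + (-1.8333)·(-1.8333) + (1.1667)·(1.1667) + (1.1667)·(1.1667) + (0.1667)·(0.1667)) / 5 = 10.8333/5 = 2.1667
  S[U,V] = ((1.1667)·(0.6667) + (-1.8333)·(-3.3333) + (-1.8333)·(1.6667) + (1.1667)·(-1.3333) + (1.1667)·(2.6667) + (0.1667)·(-0.3333)) / 5 = 5.3333/5 = 1.0667
  S[V,V] = ((0.6667)·(0.6667) + (-3.3333)·(-3.3333) + (1.6667)·(1.6667) + (-1.3333)·(-1.3333) + (2.6667)·(2.6667) + (-0.3333)·(-0.3333)) / 5 = 23.3333/5 = 4.6667

S is symmetric (S[j,i] = S[i,j]). Assembling:

S = [[2.1667, 1.0667],
 [1.0667, 4.6667]]


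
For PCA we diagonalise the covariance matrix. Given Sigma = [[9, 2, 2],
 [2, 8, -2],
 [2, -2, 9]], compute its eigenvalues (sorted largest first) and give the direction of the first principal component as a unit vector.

Step 1 — characteristic polynomial p(λ) = det(λI - Sigma) = λ³ - tr·λ² + c_1·λ - det, where tr = trace, c_1 = sum of the principal 2×2 minors, det = det(Sigma):
  tr = 9 + 8 + 9 = 26,
  c_1 = (9·8 - (2)²) + (9·9 - (2)²) + (8·9 - (-2)²) = 68 + 77 + 68 = 213,
  det = 9·(8·9 - (-2)²) - (2)·((2)·9 - (-2)·(2)) + (2)·((2)·(-2) - 8·(2)) = 9·(68) - (2)·(22) + (2)·(-20) = 528.
  So p(λ) = λ³ - 26λ² + 213λ - 528.
Step 2 — look for an integer root (rational root theorem: any rational root is an integer divisor of 528). Testing λ = 11:
  p(11) = 1331 - 3146 + 2343 - 528 = 0  ✓
  Dividing out (λ - 11): p(λ) = (λ - 11)(λ² - 15λ + 48).
Step 3 — remaining eigenvalues from the quadratic λ² - 15λ + 48 = 0:
  Δ = 15² - 4·48 = 225 - 192 = 33,  λ = (15 ± √33)/2 = (15 ± 5.7446)/2 ≈ 10.3723 or 4.6277.
  Sorted: λ_1 = 11,  λ_2 = 10.3723,  λ_3 = 4.6277  (check: sum = 26 = tr ✓).

Step 4 — unit eigenvector for λ_1 = 11: v spans the null space of (Sigma - λ_1 I), whose rows are
  r_1 = (-2, 2, 2),  r_2 = (2, -3, -2),  r_3 = (2, -2, -2).
  v is orthogonal to every row, so take v ∝ r_1 × r_2 = ((2)·(-2) - (2)·(-3), (2)·(2) - (-2)·(-2), (-2)·(-3) - (2)·(2)) = (2, 0, 2).
  Rescale (divide by 2): u = (1, 0, 1).
  ||u|| = √((1)² + (0)² + (1)²) = √(2) ≈ 1.4142,  v_1 = u/||u|| ≈ (0.7071, 0, 0.7071) (||v_1|| = 1).

λ_1 = 11,  λ_2 = 10.3723,  λ_3 = 4.6277;  v_1 ≈ (0.7071, 0, 0.7071)


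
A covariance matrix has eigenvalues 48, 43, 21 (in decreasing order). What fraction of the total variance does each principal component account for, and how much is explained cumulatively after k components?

Step 1 — total variance = trace(Sigma) = Σ λ_i = 48 + 43 + 21 = 112.

Step 2 — fraction explained by component i = λ_i / Σ λ:
  PC1: 48/112 = 0.4286
  PC2: 43/112 = 0.3839
  PC3: 21/112 = 0.1875

Step 3 — cumulative fraction after k components = (λ_1 + ... + λ_k) / Σ λ:
  k = 1: 48/112 = 0.4286
  k = 2: (48 + 43)/112 = 91/112 = 0.8125
  k = 3: (48 + 43 + 21)/112 = 112/112 = 1

Summary (fraction, with percent):

explained: PC1 0.4286 (42.86%), PC2 0.3839 (38.39%), PC3 0.1875 (18.75%);  cumulative: 0.4286, 0.8125, 1


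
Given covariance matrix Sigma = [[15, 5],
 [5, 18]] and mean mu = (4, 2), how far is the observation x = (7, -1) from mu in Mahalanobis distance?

Step 1 — centre the observation: (x - mu) = (3, -3).

Step 2 — invert Sigma. det(Sigma) = 15·18 - (5)² = 245.
  Sigma^{-1} = (1/det) · [[d, -b], [-b, a]] = [[0.0735, -0.0204],
 [-0.0204, 0.0612]].

Step 3 — form the quadratic (x - mu)^T · Sigma^{-1} · (x - mu):
  Sigma^{-1} · (x - mu) = (0.2816, -0.2449).
  (x - mu)^T · [Sigma^{-1} · (x - mu)] = (3)·(0.2816) + (-3)·(-0.2449) = 1.5796.

Step 4 — take square root: d = √(1.5796) ≈ 1.2568.

d(x, mu) = √(1.5796) ≈ 1.2568


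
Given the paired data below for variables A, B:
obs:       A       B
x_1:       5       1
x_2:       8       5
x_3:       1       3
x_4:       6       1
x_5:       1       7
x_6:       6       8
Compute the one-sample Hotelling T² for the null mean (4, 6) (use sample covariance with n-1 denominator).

Step 1 — sample mean vector:
  mean(A) = (5 + 8 + 1 + 6 + 1 + 6) / 6 = 27/6 = 4.5
  mean(B) = (1 + 5 + 3 + 1 + 7 + 8) / 6 = 25/6 = 4.1667
  x̄ = (4.5, 4.1667),  deviation x̄ - mu_0 = (4.5, 4.1667) - (4, 6) = (0.5, -1.8333).

Step 2 — sample covariance matrix, S[i,j] = (1/(n-1)) · Σ_k (x_{k,i} - mean_i) · (x_{k,j} - mean_j), divisor n-1 = 5:
  S[A,A] = ((0.5)·(0.5) + (3.5)·(3.5) + (-3.5)·(-3.5) + (1.5)·(1.5) + (-3.5)·(-3.5) + (1.5)·(1.5)) / 5 = 41.5/5 = 8.3
  S[A,B] = ((0.5)·(-3.1667) + (3.5)·(0.8333) + (-3.5)·(-1.1667) + (1.5)·(-3.1667) + (-3.5)·(2.8333) + (1.5)·(3.8333)) / 5 = -3.5/5 = -0.7
  S[B,B] = ((-3.1667)·(-3.1667) + (0.8333)·(0.8333) + (-1.1667)·(-1.1667) + (-3.1667)·(-3.1667) + (2.8333)·(2.8333) + (3.8333)·(3.8333)) / 5 = 44.8333/5 = 8.9667
  S = [[8.3, -0.7],
 [-0.7, 8.9667]].

Step 3 — invert S. det(S) = 8.3·8.9667 - (-0.7)² = 73.9333.
  S^{-1} = (1/det) · [[d, -b], [-b, a]] = [[0.1213, 0.0095],
 [0.0095, 0.1123]].

Step 4 — quadratic form (x̄ - mu_0)^T · S^{-1} · (x̄ - mu_0):
  S^{-1} · (x̄ - mu_0) = (0.0433, -0.2011),
  (x̄ - mu_0)^T · [...] = (0.5)·(0.0433) + (-1.8333)·(-0.2011) = 0.3903.

Step 5 — scale by n: T² = 6 · 0.3903 = 2.3417.

T² ≈ 2.3417


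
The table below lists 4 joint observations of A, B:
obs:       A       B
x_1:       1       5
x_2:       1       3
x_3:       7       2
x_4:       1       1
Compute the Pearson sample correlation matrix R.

Step 1 — column means:
  mean(A) = (1 + 1 + 7 + 1) / 4 = 10/4 = 2.5
  mean(B) = (5 + 3 + 2 + 1) / 4 = 11/4 = 2.75

Step 2 — sample variances and covariances s[i,j] = (1/(n-1)) · Σ_k (x_{k,i} - mean_i) · (x_{k,j} - mean_j), with n-1 = 3:
  s[A,A] = ((-1.5)·(-1.5) + (-1.5)·(-1.5) + (4.5)·(4.5) + (-1.5)·(-1.5)) / 3 = 27/3 = 9
  s[A,B] = ((-1.5)·(2.25) + (-1.5)·(0.25) + (4.5)·(-0.75) + (-1.5)·(-1.75)) / 3 = -4.5/3 = -1.5
  s[B,B] = ((2.25)·(2.25) + (0.25)·(0.25) + (-0.75)·(-0.75) + (-1.75)·(-1.75)) / 3 = 8.75/3 = 2.9167
  Sample standard deviations s_i = √(s[i,i]):
  s(A) = √(9) = 3
  s(B) = √(2.9167) = 1.7078

Step 3 — r_{ij} = s_{ij} / (s_i · s_j):
  r[A,A] = 1 (diagonal).
  r[A,B] = -1.5 / (3 · 1.7078) = -1.5 / 5.1235 = -0.2928
  r[B,B] = 1 (diagonal).

R is symmetric with unit diagonal. Assembling:

R = [[1, -0.2928],
 [-0.2928, 1]]


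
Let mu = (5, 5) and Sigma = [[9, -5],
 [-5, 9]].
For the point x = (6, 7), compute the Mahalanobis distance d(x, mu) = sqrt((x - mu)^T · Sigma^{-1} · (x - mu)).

Step 1 — centre the observation: (x - mu) = (1, 2).

Step 2 — invert Sigma. det(Sigma) = 9·9 - (-5)² = 56.
  Sigma^{-1} = (1/det) · [[d, -b], [-b, a]] = [[0.1607, 0.0893],
 [0.0893, 0.1607]].

Step 3 — form the quadratic (x - mu)^T · Sigma^{-1} · (x - mu):
  Sigma^{-1} · (x - mu) = (0.3393, 0.4107).
  (x - mu)^T · [Sigma^{-1} · (x - mu)] = (1)·(0.3393) + (2)·(0.4107) = 1.1607.

Step 4 — take square root: d = √(1.1607) ≈ 1.0774.

d(x, mu) = √(1.1607) ≈ 1.0774


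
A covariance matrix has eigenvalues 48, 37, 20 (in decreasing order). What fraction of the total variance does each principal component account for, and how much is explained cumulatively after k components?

Step 1 — total variance = trace(Sigma) = Σ λ_i = 48 + 37 + 20 = 105.

Step 2 — fraction explained by component i = λ_i / Σ λ:
  PC1: 48/105 = 0.4571
  PC2: 37/105 = 0.3524
  PC3: 20/105 = 0.1905

Step 3 — cumulative fraction after k components = (λ_1 + ... + λ_k) / Σ λ:
  k = 1: 48/105 = 0.4571
  k = 2: (48 + 37)/105 = 85/105 = 0.8095
  k = 3: (48 + 37 + 20)/105 = 105/105 = 1

Summary (fraction, with percent):

explained: PC1 0.4571 (45.71%), PC2 0.3524 (35.24%), PC3 0.1905 (19.05%);  cumulative: 0.4571, 0.8095, 1


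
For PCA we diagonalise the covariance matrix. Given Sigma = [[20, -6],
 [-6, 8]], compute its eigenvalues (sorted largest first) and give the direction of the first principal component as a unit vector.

Step 1 — characteristic polynomial of 2×2 Sigma:
  det(Sigma - λI) = λ² - trace · λ + det = 0.
  trace = 20 + 8 = 28, det = 20·8 - (-6)² = 124.
Step 2 — discriminant:
  Δ = trace² - 4·det = 784 - 496 = 288.
Step 3 — eigenvalues:
  λ = (trace ± √Δ)/2 = (28 ± 16.9706)/2,
  λ_1 = 22.4853,  λ_2 = 5.5147.

Step 4 — unit eigenvector for λ_1: solve (Sigma - λ_1 I)v = 0. First row:
  (20 - 22.4853)·v_x + (-6)·v_y = 0, i.e. (-2.4853)·v_x + (-6)·v_y = 0,
  so v ∝ (b, λ_1 - a) = (-6, 2.4853); multiply by -1 so the first entry is positive: u = (6, -2.4853).
  ||u|| = √((6)² + (-2.4853)²) = √(42.1766) ≈ 6.4944,
  v_1 = u/||u|| ≈ (0.9239, -0.3827) (||v_1|| = 1).

λ_1 = 22.4853,  λ_2 = 5.5147;  v_1 ≈ (0.9239, -0.3827)


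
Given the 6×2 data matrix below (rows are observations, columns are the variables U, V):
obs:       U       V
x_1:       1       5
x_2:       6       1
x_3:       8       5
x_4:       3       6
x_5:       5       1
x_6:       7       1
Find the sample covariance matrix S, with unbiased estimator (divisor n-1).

Step 1 — column means:
  mean(U) = (1 + 6 + 8 + 3 + 5 + 7) / 6 = 30/6 = 5
  mean(V) = (5 + 1 + 5 + 6 + 1 + 1) / 6 = 19/6 = 3.1667

Step 2 — sample covariance S[i,j] = (1/(n-1)) · Σ_k (x_{k,i} - mean_i) · (x_{k,j} - mean_j), with n-1 = 5.
  S[U,U] = ((-4)·(-4) + (1)·(1) + (3)·(3) + (-2)·(-2) + (0)·(0) + (2)·(2)) / 5 = 34/5 = 6.8
  S[U,V] = ((-4)·(1.8333) + (1)·(-2.1667) + (3)·(1.8333) + (-2)·(2.8333) + (0)·(-2.1667) + (2)·(-2.1667)) / 5 = -14/5 = -2.8
  S[V,V] = ((1.8333)·(1.8333) + (-2.1667)·(-2.1667) + (1.8333)·(1.8333) + (2.8333)·(2.8333) + (-2.1667)·(-2.1667) + (-2.1667)·(-2.1667)) / 5 = 28.8333/5 = 5.7667

S is symmetric (S[j,i] = S[i,j]). Assembling:

S = [[6.8, -2.8],
 [-2.8, 5.7667]]


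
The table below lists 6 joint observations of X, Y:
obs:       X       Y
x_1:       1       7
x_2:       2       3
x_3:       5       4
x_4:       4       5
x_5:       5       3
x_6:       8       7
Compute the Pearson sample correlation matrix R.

Step 1 — column means:
  mean(X) = (1 + 2 + 5 + 4 + 5 + 8) / 6 = 25/6 = 4.1667
  mean(Y) = (7 + 3 + 4 + 5 + 3 + 7) / 6 = 29/6 = 4.8333

Step 2 — sample variances and covariances s[i,j] = (1/(n-1)) · Σ_k (x_{k,i} - mean_i) · (x_{k,j} - mean_j), with n-1 = 5:
  s[X,X] = ((-3.1667)·(-3.1667) + (-2.1667)·(-2.1667) + (0.8333)·(0.8333) + (-0.1667)·(-0.1667) + (0.8333)·(0.8333) + (3.8333)·(3.8333)) / 5 = 30.8333/5 = 6.1667
  s[X,Y] = ((-3.1667)·(2.1667) + (-2.1667)·(-1.8333) + (0.8333)·(-0.8333) + (-0.1667)·(0.1667) + (0.8333)·(-1.8333) + (3.8333)·(2.1667)) / 5 = 3.1667/5 = 0.6333
  s[Y,Y] = ((2.1667)·(2.1667) + (-1.8333)·(-1.8333) + (-0.8333)·(-0.8333) + (0.1667)·(0.1667) + (-1.8333)·(-1.8333) + (2.1667)·(2.1667)) / 5 = 16.8333/5 = 3.3667
  Sample standard deviations s_i = √(s[i,i]):
  s(X) = √(6.1667) = 2.4833
  s(Y) = √(3.3667) = 1.8348

Step 3 — r_{ij} = s_{ij} / (s_i · s_j):
  r[X,X] = 1 (diagonal).
  r[X,Y] = 0.6333 / (2.4833 · 1.8348) = 0.6333 / 4.5564 = 0.139
  r[Y,Y] = 1 (diagonal).

R is symmetric with unit diagonal. Assembling:

R = [[1, 0.139],
 [0.139, 1]]


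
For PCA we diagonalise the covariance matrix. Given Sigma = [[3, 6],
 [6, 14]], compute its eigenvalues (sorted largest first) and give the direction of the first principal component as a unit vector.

Step 1 — characteristic polynomial of 2×2 Sigma:
  det(Sigma - λI) = λ² - trace · λ + det = 0.
  trace = 3 + 14 = 17, det = 3·14 - (6)² = 6.
Step 2 — discriminant:
  Δ = trace² - 4·det = 289 - 24 = 265.
Step 3 — eigenvalues:
  λ = (trace ± √Δ)/2 = (17 ± 16.2788)/2,
  λ_1 = 16.6394,  λ_2 = 0.3606.

Step 4 — unit eigenvector for λ_1: solve (Sigma - λ_1 I)v = 0. First row:
  (3 - 16.6394)·v_x + (6)·v_y = 0, i.e. (-13.6394)·v_x + (6)·v_y = 0,
  so v ∝ (b, λ_1 - a) = (6, 13.6394) = u.
  ||u|| = √((6)² + (13.6394)²) = √(222.0335) ≈ 14.9008,
  v_1 = u/||u|| ≈ (0.4027, 0.9153) (||v_1|| = 1).

λ_1 = 16.6394,  λ_2 = 0.3606;  v_1 ≈ (0.4027, 0.9153)


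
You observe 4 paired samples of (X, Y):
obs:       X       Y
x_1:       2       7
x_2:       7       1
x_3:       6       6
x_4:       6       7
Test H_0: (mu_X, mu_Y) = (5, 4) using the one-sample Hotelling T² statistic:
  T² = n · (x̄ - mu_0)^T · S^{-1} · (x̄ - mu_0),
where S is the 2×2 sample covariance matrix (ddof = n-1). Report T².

Step 1 — sample mean vector:
  mean(X) = (2 + 7 + 6 + 6) / 4 = 21/4 = 5.25
  mean(Y) = (7 + 1 + 6 + 7) / 4 = 21/4 = 5.25
  x̄ = (5.25, 5.25),  deviation x̄ - mu_0 = (5.25, 5.25) - (5, 4) = (0.25, 1.25).

Step 2 — sample covariance matrix, S[i,j] = (1/(n-1)) · Σ_k (x_{k,i} - mean_i) · (x_{k,j} - mean_j), divisor n-1 = 3:
  S[X,X] = ((-3.25)·(-3.25) + (1.75)·(1.75) + (0.75)·(0.75) + (0.75)·(0.75)) / 3 = 14.75/3 = 4.9167
  S[X,Y] = ((-3.25)·(1.75) + (1.75)·(-4.25) + (0.75)·(0.75) + (0.75)·(1.75)) / 3 = -11.25/3 = -3.75
  S[Y,Y] = ((1.75)·(1.75) + (-4.25)·(-4.25) + (0.75)·(0.75) + (1.75)·(1.75)) / 3 = 24.75/3 = 8.25
  S = [[4.9167, -3.75],
 [-3.75, 8.25]].

Step 3 — invert S. det(S) = 4.9167·8.25 - (-3.75)² = 26.5.
  S^{-1} = (1/det) · [[d, -b], [-b, a]] = [[0.3113, 0.1415],
 [0.1415, 0.1855]].

Step 4 — quadratic form (x̄ - mu_0)^T · S^{-1} · (x̄ - mu_0):
  S^{-1} · (x̄ - mu_0) = (0.2547, 0.2673),
  (x̄ - mu_0)^T · [...] = (0.25)·(0.2547) + (1.25)·(0.2673) = 0.3978.

Step 5 — scale by n: T² = 4 · 0.3978 = 1.5912.

T² ≈ 1.5912


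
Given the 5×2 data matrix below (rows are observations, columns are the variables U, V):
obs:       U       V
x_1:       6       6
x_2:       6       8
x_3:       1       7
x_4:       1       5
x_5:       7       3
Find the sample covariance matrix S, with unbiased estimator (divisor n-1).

Step 1 — column means:
  mean(U) = (6 + 6 + 1 + 1 + 7) / 5 = 21/5 = 4.2
  mean(V) = (6 + 8 + 7 + 5 + 3) / 5 = 29/5 = 5.8

Step 2 — sample covariance S[i,j] = (1/(n-1)) · Σ_k (x_{k,i} - mean_i) · (x_{k,j} - mean_j), with n-1 = 4.
  S[U,U] = ((1.8)·(1.8) + (1.8)·(1.8) + (-3.2)·(-3.2) + (-3.2)·(-3.2) + (2.8)·(2.8)) / 4 = 34.8/4 = 8.7
  S[U,V] = ((1.8)·(0.2) + (1.8)·(2.2) + (-3.2)·(1.2) + (-3.2)·(-0.8) + (2.8)·(-2.8)) / 4 = -4.8/4 = -1.2
  S[V,V] = ((0.2)·(0.2) + (2.2)·(2.2) + (1.2)·(1.2) + (-0.8)·(-0.8) + (-2.8)·(-2.8)) / 4 = 14.8/4 = 3.7

S is symmetric (S[j,i] = S[i,j]). Assembling:

S = [[8.7, -1.2],
 [-1.2, 3.7]]


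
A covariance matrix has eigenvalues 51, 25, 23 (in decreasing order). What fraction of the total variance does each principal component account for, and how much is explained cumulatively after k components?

Step 1 — total variance = trace(Sigma) = Σ λ_i = 51 + 25 + 23 = 99.

Step 2 — fraction explained by component i = λ_i / Σ λ:
  PC1: 51/99 = 0.5152
  PC2: 25/99 = 0.2525
  PC3: 23/99 = 0.2323

Step 3 — cumulative fraction after k components = (λ_1 + ... + λ_k) / Σ λ:
  k = 1: 51/99 = 0.5152
  k = 2: (51 + 25)/99 = 76/99 = 0.7677
  k = 3: (51 + 25 + 23)/99 = 99/99 = 1

Summary (fraction, with percent):

explained: PC1 0.5152 (51.52%), PC2 0.2525 (25.25%), PC3 0.2323 (23.23%);  cumulative: 0.5152, 0.7677, 1


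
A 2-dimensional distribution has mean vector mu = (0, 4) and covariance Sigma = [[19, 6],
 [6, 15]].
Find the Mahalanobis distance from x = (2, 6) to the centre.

Step 1 — centre the observation: (x - mu) = (2, 2).

Step 2 — invert Sigma. det(Sigma) = 19·15 - (6)² = 249.
  Sigma^{-1} = (1/det) · [[d, -b], [-b, a]] = [[0.0602, -0.0241],
 [-0.0241, 0.0763]].

Step 3 — form the quadratic (x - mu)^T · Sigma^{-1} · (x - mu):
  Sigma^{-1} · (x - mu) = (0.0723, 0.1044).
  (x - mu)^T · [Sigma^{-1} · (x - mu)] = (2)·(0.0723) + (2)·(0.1044) = 0.3534.

Step 4 — take square root: d = √(0.3534) ≈ 0.5945.

d(x, mu) = √(0.3534) ≈ 0.5945


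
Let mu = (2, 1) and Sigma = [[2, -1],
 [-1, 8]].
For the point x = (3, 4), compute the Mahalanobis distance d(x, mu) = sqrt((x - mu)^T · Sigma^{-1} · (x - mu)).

Step 1 — centre the observation: (x - mu) = (1, 3).

Step 2 — invert Sigma. det(Sigma) = 2·8 - (-1)² = 15.
  Sigma^{-1} = (1/det) · [[d, -b], [-b, a]] = [[0.5333, 0.0667],
 [0.0667, 0.1333]].

Step 3 — form the quadratic (x - mu)^T · Sigma^{-1} · (x - mu):
  Sigma^{-1} · (x - mu) = (0.7333, 0.4667).
  (x - mu)^T · [Sigma^{-1} · (x - mu)] = (1)·(0.7333) + (3)·(0.4667) = 2.1333.

Step 4 — take square root: d = √(2.1333) ≈ 1.4606.

d(x, mu) = √(2.1333) ≈ 1.4606


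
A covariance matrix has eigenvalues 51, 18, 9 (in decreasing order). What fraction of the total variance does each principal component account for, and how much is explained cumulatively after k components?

Step 1 — total variance = trace(Sigma) = Σ λ_i = 51 + 18 + 9 = 78.

Step 2 — fraction explained by component i = λ_i / Σ λ:
  PC1: 51/78 = 0.6538
  PC2: 18/78 = 0.2308
  PC3: 9/78 = 0.1154

Step 3 — cumulative fraction after k components = (λ_1 + ... + λ_k) / Σ λ:
  k = 1: 51/78 = 0.6538
  k = 2: (51 + 18)/78 = 69/78 = 0.8846
  k = 3: (51 + 18 + 9)/78 = 78/78 = 1

Summary (fraction, with percent):

explained: PC1 0.6538 (65.38%), PC2 0.2308 (23.08%), PC3 0.1154 (11.54%);  cumulative: 0.6538, 0.8846, 1


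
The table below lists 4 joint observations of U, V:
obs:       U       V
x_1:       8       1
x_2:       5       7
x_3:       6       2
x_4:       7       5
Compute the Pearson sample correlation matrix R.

Step 1 — column means:
  mean(U) = (8 + 5 + 6 + 7) / 4 = 26/4 = 6.5
  mean(V) = (1 + 7 + 2 + 5) / 4 = 15/4 = 3.75

Step 2 — sample variances and covariances s[i,j] = (1/(n-1)) · Σ_k (x_{k,i} - mean_i) · (x_{k,j} - mean_j), with n-1 = 3:
  s[U,U] = ((1.5)·(1.5) + (-1.5)·(-1.5) + (-0.5)·(-0.5) + (0.5)·(0.5)) / 3 = 5/3 = 1.6667
  s[U,V] = ((1.5)·(-2.75) + (-1.5)·(3.25) + (-0.5)·(-1.75) + (0.5)·(1.25)) / 3 = -7.5/3 = -2.5
  s[V,V] = ((-2.75)·(-2.75) + (3.25)·(3.25) + (-1.75)·(-1.75) + (1.25)·(1.25)) / 3 = 22.75/3 = 7.5833
  Sample standard deviations s_i = √(s[i,i]):
  s(U) = √(1.6667) = 1.291
  s(V) = √(7.5833) = 2.7538

Step 3 — r_{ij} = s_{ij} / (s_i · s_j):
  r[U,U] = 1 (diagonal).
  r[U,V] = -2.5 / (1.291 · 2.7538) = -2.5 / 3.5551 = -0.7032
  r[V,V] = 1 (diagonal).

R is symmetric with unit diagonal. Assembling:

R = [[1, -0.7032],
 [-0.7032, 1]]


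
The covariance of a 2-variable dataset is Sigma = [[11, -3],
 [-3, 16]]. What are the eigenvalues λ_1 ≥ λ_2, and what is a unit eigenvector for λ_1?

Step 1 — characteristic polynomial of 2×2 Sigma:
  det(Sigma - λI) = λ² - trace · λ + det = 0.
  trace = 11 + 16 = 27, det = 11·16 - (-3)² = 167.
Step 2 — discriminant:
  Δ = trace² - 4·det = 729 - 668 = 61.
Step 3 — eigenvalues:
  λ = (trace ± √Δ)/2 = (27 ± 7.8102)/2,
  λ_1 = 17.4051,  λ_2 = 9.5949.

Step 4 — unit eigenvector for λ_1: solve (Sigma - λ_1 I)v = 0. First row:
  (11 - 17.4051)·v_x + (-3)·v_y = 0, i.e. (-6.4051)·v_x + (-3)·v_y = 0,
  so v ∝ (b, λ_1 - a) = (-3, 6.4051); multiply by -1 so the first entry is positive: u = (3, -6.4051).
  ||u|| = √((3)² + (-6.4051)²) = √(50.0256) ≈ 7.0729,
  v_1 = u/||u|| ≈ (0.4242, -0.9056) (||v_1|| = 1).

λ_1 = 17.4051,  λ_2 = 9.5949;  v_1 ≈ (0.4242, -0.9056)


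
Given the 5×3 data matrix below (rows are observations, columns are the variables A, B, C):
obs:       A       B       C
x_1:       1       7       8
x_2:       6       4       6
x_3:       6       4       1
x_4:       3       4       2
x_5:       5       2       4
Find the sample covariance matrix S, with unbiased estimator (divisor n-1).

Step 1 — column means:
  mean(A) = (1 + 6 + 6 + 3 + 5) / 5 = 21/5 = 4.2
  mean(B) = (7 + 4 + 4 + 4 + 2) / 5 = 21/5 = 4.2
  mean(C) = (8 + 6 + 1 + 2 + 4) / 5 = 21/5 = 4.2

Step 2 — sample covariance S[i,j] = (1/(n-1)) · Σ_k (x_{k,i} - mean_i) · (x_{k,j} - mean_j), with n-1 = 4.
  S[A,A] = ((-3.2)·(-3.2) + (1.8)·(1.8) + (1.8)·(1.8) + (-1.2)·(-1.2) + (0.8)·(0.8)) / 4 = 18.8/4 = 4.7
  S[A,B] = ((-3.2)·(2.8) + (1.8)·(-0.2) + (1.8)·(-0.2) + (-1.2)·(-0.2) + (0.8)·(-2.2)) / 4 = -11.2/4 = -2.8
  S[A,C] = ((-3.2)·(3.8) + (1.8)·(1.8) + (1.8)·(-3.2) + (-1.2)·(-2.2) + (0.8)·(-0.2)) / 4 = -12.2/4 = -3.05
  S[B,B] = ((2.8)·(2.8) + (-0.2)·(-0.2) + (-0.2)·(-0.2) + (-0.2)·(-0.2) + (-2.2)·(-2.2)) / 4 = 12.8/4 = 3.2
  S[B,C] = ((2.8)·(3.8) + (-0.2)·(1.8) + (-0.2)·(-3.2) + (-0.2)·(-2.2) + (-2.2)·(-0.2)) / 4 = 11.8/4 = 2.95
  S[C,C] = ((3.8)·(3.8) + (1.8)·(1.8) + (-3.2)·(-3.2) + (-2.2)·(-2.2) + (-0.2)·(-0.2)) / 4 = 32.8/4 = 8.2

S is symmetric (S[j,i] = S[i,j]). Assembling:

S = [[4.7, -2.8, -3.05],
 [-2.8, 3.2, 2.95],
 [-3.05, 2.95, 8.2]]


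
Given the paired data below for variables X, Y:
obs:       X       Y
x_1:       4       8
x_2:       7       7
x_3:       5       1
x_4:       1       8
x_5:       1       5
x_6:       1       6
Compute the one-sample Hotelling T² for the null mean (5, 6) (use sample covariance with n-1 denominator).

Step 1 — sample mean vector:
  mean(X) = (4 + 7 + 5 + 1 + 1 + 1) / 6 = 19/6 = 3.1667
  mean(Y) = (8 + 7 + 1 + 8 + 5 + 6) / 6 = 35/6 = 5.8333
  x̄ = (3.1667, 5.8333),  deviation x̄ - mu_0 = (3.1667, 5.8333) - (5, 6) = (-1.8333, -0.1667).

Step 2 — sample covariance matrix, S[i,j] = (1/(n-1)) · Σ_k (x_{k,i} - mean_i) · (x_{k,j} - mean_j), divisor n-1 = 5:
  S[X,X] = ((0.8333)·(0.8333) + (3.8333)·(3.8333) + (1.8333)·(1.8333) + (-2.1667)·(-2.1667) + (-2.1667)·(-2.1667) + (-2.1667)·(-2.1667)) / 5 = 32.8333/5 = 6.5667
  S[X,Y] = ((0.8333)·(2.1667) + (3.8333)·(1.1667) + (1.8333)·(-4.8333) + (-2.1667)·(2.1667) + (-2.1667)·(-0.8333) + (-2.1667)·(0.1667)) / 5 = -5.8333/5 = -1.1667
  S[Y,Y] = ((2.1667)·(2.1667) + (1.1667)·(1.1667) + (-4.8333)·(-4.8333) + (2.1667)·(2.1667) + (-0.8333)·(-0.8333) + (0.1667)·(0.1667)) / 5 = 34.8333/5 = 6.9667
  S = [[6.5667, -1.1667],
 [-1.1667, 6.9667]].

Step 3 — invert S. det(S) = 6.5667·6.9667 - (-1.1667)² = 44.3867.
  S^{-1} = (1/det) · [[d, -b], [-b, a]] = [[0.157, 0.0263],
 [0.0263, 0.1479]].

Step 4 — quadratic form (x̄ - mu_0)^T · S^{-1} · (x̄ - mu_0):
  S^{-1} · (x̄ - mu_0) = (-0.2921, -0.0728),
  (x̄ - mu_0)^T · [...] = (-1.8333)·(-0.2921) + (-0.1667)·(-0.0728) = 0.5477.

Step 5 — scale by n: T² = 6 · 0.5477 = 3.2863.

T² ≈ 3.2863


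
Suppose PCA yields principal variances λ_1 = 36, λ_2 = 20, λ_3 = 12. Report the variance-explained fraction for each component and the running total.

Step 1 — total variance = trace(Sigma) = Σ λ_i = 36 + 20 + 12 = 68.

Step 2 — fraction explained by component i = λ_i / Σ λ:
  PC1: 36/68 = 0.5294
  PC2: 20/68 = 0.2941
  PC3: 12/68 = 0.1765

Step 3 — cumulative fraction after k components = (λ_1 + ... + λ_k) / Σ λ:
  k = 1: 36/68 = 0.5294
  k = 2: (36 + 20)/68 = 56/68 = 0.8235
  k = 3: (36 + 20 + 12)/68 = 68/68 = 1

Summary (fraction, with percent):

explained: PC1 0.5294 (52.94%), PC2 0.2941 (29.41%), PC3 0.1765 (17.65%);  cumulative: 0.5294, 0.8235, 1


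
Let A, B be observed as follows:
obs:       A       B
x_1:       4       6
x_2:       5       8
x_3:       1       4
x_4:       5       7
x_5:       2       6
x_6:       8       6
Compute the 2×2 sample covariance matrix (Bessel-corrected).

Step 1 — column means:
  mean(A) = (4 + 5 + 1 + 5 + 2 + 8) / 6 = 25/6 = 4.1667
  mean(B) = (6 + 8 + 4 + 7 + 6 + 6) / 6 = 37/6 = 6.1667

Step 2 — sample covariance S[i,j] = (1/(n-1)) · Σ_k (x_{k,i} - mean_i) · (x_{k,j} - mean_j), with n-1 = 5.
  S[A,A] = ((-0.1667)·(-0.1667) + (0.8333)·(0.8333) + (-3.1667)·(-3.1667) + (0.8333)·(0.8333) + (-2.1667)·(-2.1667) + (3.8333)·(3.8333)) / 5 = 30.8333/5 = 6.1667
  S[A,B] = ((-0.1667)·(-0.1667) + (0.8333)·(1.8333) + (-3.1667)·(-2.1667) + (0.8333)·(0.8333) + (-2.1667)·(-0.1667) + (3.8333)·(-0.1667)) / 5 = 8.8333/5 = 1.7667
  S[B,B] = ((-0.1667)·(-0.1667) + (1.8333)·(1.8333) + (-2.1667)·(-2.1667) + (0.8333)·(0.8333) + (-0.1667)·(-0.1667) + (-0.1667)·(-0.1667)) / 5 = 8.8333/5 = 1.7667

S is symmetric (S[j,i] = S[i,j]). Assembling:

S = [[6.1667, 1.7667],
 [1.7667, 1.7667]]


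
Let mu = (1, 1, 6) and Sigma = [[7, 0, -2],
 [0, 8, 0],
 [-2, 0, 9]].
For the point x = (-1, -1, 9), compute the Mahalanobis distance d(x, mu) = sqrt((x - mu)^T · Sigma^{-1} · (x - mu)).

Step 1 — centre the observation: (x - mu) = (-2, -2, 3).

Step 2 — invert Sigma (cofactor / det for 3×3, or solve directly):
  Sigma^{-1} = [[0.1525, 0, 0.0339],
 [0, 0.125, 0],
 [0.0339, 0, 0.1186]].

Step 3 — form the quadratic (x - mu)^T · Sigma^{-1} · (x - mu):
  Sigma^{-1} · (x - mu) = (-0.2034, -0.25, 0.2881).
  (x - mu)^T · [Sigma^{-1} · (x - mu)] = (-2)·(-0.2034) + (-2)·(-0.25) + (3)·(0.2881) = 1.7712.

Step 4 — take square root: d = √(1.7712) ≈ 1.3309.

d(x, mu) = √(1.7712) ≈ 1.3309


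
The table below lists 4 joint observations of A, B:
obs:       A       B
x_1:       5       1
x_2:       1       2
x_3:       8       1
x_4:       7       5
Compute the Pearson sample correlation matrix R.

Step 1 — column means:
  mean(A) = (5 + 1 + 8 + 7) / 4 = 21/4 = 5.25
  mean(B) = (1 + 2 + 1 + 5) / 4 = 9/4 = 2.25

Step 2 — sample variances and covariances s[i,j] = (1/(n-1)) · Σ_k (x_{k,i} - mean_i) · (x_{k,j} - mean_j), with n-1 = 3:
  s[A,A] = ((-0.25)·(-0.25) + (-4.25)·(-4.25) + (2.75)·(2.75) + (1.75)·(1.75)) / 3 = 28.75/3 = 9.5833
  s[A,B] = ((-0.25)·(-1.25) + (-4.25)·(-0.25) + (2.75)·(-1.25) + (1.75)·(2.75)) / 3 = 2.75/3 = 0.9167
  s[B,B] = ((-1.25)·(-1.25) + (-0.25)·(-0.25) + (-1.25)·(-1.25) + (2.75)·(2.75)) / 3 = 10.75/3 = 3.5833
  Sample standard deviations s_i = √(s[i,i]):
  s(A) = √(9.5833) = 3.0957
  s(B) = √(3.5833) = 1.893

Step 3 — r_{ij} = s_{ij} / (s_i · s_j):
  r[A,A] = 1 (diagonal).
  r[A,B] = 0.9167 / (3.0957 · 1.893) = 0.9167 / 5.8601 = 0.1564
  r[B,B] = 1 (diagonal).

R is symmetric with unit diagonal. Assembling:

R = [[1, 0.1564],
 [0.1564, 1]]


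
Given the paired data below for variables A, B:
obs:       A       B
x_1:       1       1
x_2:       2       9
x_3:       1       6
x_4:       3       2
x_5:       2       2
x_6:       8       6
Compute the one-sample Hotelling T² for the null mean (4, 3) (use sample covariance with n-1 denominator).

Step 1 — sample mean vector:
  mean(A) = (1 + 2 + 1 + 3 + 2 + 8) / 6 = 17/6 = 2.8333
  mean(B) = (1 + 9 + 6 + 2 + 2 + 6) / 6 = 26/6 = 4.3333
  x̄ = (2.8333, 4.3333),  deviation x̄ - mu_0 = (2.8333, 4.3333) - (4, 3) = (-1.1667, 1.3333).

Step 2 — sample covariance matrix, S[i,j] = (1/(n-1)) · Σ_k (x_{k,i} - mean_i) · (x_{k,j} - mean_j), divisor n-1 = 5:
  S[A,A] = ((-1.8333)·(-1.8333) + (-0.8333)·(-0.8333) + (-1.8333)·(-1.8333) + (0.1667)·(0.1667) + (-0.8333)·(-0.8333) + (5.1667)·(5.1667)) / 5 = 34.8333/5 = 6.9667
  S[A,B] = ((-1.8333)·(-3.3333) + (-0.8333)·(4.6667) + (-1.8333)·(1.6667) + (0.1667)·(-2.3333) + (-0.8333)·(-2.3333) + (5.1667)·(1.6667)) / 5 = 9.3333/5 = 1.8667
  S[B,B] = ((-3.3333)·(-3.3333) + (4.6667)·(4.6667) + (1.6667)·(1.6667) + (-2.3333)·(-2.3333) + (-2.3333)·(-2.3333) + (1.6667)·(1.6667)) / 5 = 49.3333/5 = 9.8667
  S = [[6.9667, 1.8667],
 [1.8667, 9.8667]].

Step 3 — invert S. det(S) = 6.9667·9.8667 - (1.8667)² = 65.2533.
  S^{-1} = (1/det) · [[d, -b], [-b, a]] = [[0.1512, -0.0286],
 [-0.0286, 0.1068]].

Step 4 — quadratic form (x̄ - mu_0)^T · S^{-1} · (x̄ - mu_0):
  S^{-1} · (x̄ - mu_0) = (-0.2145, 0.1757),
  (x̄ - mu_0)^T · [...] = (-1.1667)·(-0.2145) + (1.3333)·(0.1757) = 0.4846.

Step 5 — scale by n: T² = 6 · 0.4846 = 2.9076.

T² ≈ 2.9076


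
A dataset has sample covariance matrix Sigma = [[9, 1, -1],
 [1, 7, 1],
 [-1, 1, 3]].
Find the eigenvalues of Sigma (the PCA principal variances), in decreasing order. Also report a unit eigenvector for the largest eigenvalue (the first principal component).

Step 1 — characteristic polynomial p(λ) = det(λI - Sigma) = λ³ - tr·λ² + c_1·λ - det, where tr = trace, c_1 = sum of the principal 2×2 minors, det = det(Sigma):
  tr = 9 + 7 + 3 = 19,
  c_1 = (9·7 - (1)²) + (9·3 - (-1)²) + (7·3 - (1)²) = 62 + 26 + 20 = 108,
  det = 9·(7·3 - (1)²) - (1)·((1)·3 - (1)·(-1)) + (-1)·((1)·(1) - 7·(-1)) = 9·(20) - (1)·(4) + (-1)·(8) = 168.
  So p(λ) = λ³ - 19λ² + 108λ - 168.
Step 2 — look for an integer root (rational root theorem: any rational root is an integer divisor of 168). Testing λ = 7:
  p(7) = 343 - 931 + 756 - 168 = 0  ✓
  Dividing out (λ - 7): p(λ) = (λ - 7)(λ² - 12λ + 24).
Step 3 — remaining eigenvalues from the quadratic λ² - 12λ + 24 = 0:
  Δ = 12² - 4·24 = 144 - 96 = 48,  λ = (12 ± √48)/2 = (12 ± 6.9282)/2 ≈ 9.4641 or 2.5359.
  Sorted: λ_1 = 9.4641,  λ_2 = 7,  λ_3 = 2.5359  (check: sum = 19 = tr ✓).

Step 4 — unit eigenvector for λ_1 ≈ 9.4641: v spans the null space of (Sigma - λ_1 I), whose rows are
  r_1 = (-0.4641, 1, -1),  r_2 = (1, -2.4641, 1),  r_3 = (-1, 1, -6.4641).
  v is orthogonal to every row, so take v ∝ r_2 × r_3 = ((-2.4641)·(-6.4641) - (1)·(1), (1)·(-1) - (1)·(-6.4641), (1)·(1) - (-2.4641)·(-1)) ≈ (14.9282, 5.4641, -1.4641).
  Let u = (14.9282, 5.4641, -1.4641).
  ||u|| = √((14.9282)² + (5.4641)² + (-1.4641)²) = √(254.8513) ≈ 15.9641,  v_1 = u/||u|| ≈ (0.9351, 0.3423, -0.0917) (||v_1|| = 1).

λ_1 = 9.4641,  λ_2 = 7,  λ_3 = 2.5359;  v_1 ≈ (0.9351, 0.3423, -0.0917)


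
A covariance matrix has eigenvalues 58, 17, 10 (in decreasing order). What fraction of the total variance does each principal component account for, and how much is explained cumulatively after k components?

Step 1 — total variance = trace(Sigma) = Σ λ_i = 58 + 17 + 10 = 85.

Step 2 — fraction explained by component i = λ_i / Σ λ:
  PC1: 58/85 = 0.6824
  PC2: 17/85 = 0.2
  PC3: 10/85 = 0.1176

Step 3 — cumulative fraction after k components = (λ_1 + ... + λ_k) / Σ λ:
  k = 1: 58/85 = 0.6824
  k = 2: (58 + 17)/85 = 75/85 = 0.8824
  k = 3: (58 + 17 + 10)/85 = 85/85 = 1

Summary (fraction, with percent):

explained: PC1 0.6824 (68.24%), PC2 0.2 (20%), PC3 0.1176 (11.76%);  cumulative: 0.6824, 0.8824, 1


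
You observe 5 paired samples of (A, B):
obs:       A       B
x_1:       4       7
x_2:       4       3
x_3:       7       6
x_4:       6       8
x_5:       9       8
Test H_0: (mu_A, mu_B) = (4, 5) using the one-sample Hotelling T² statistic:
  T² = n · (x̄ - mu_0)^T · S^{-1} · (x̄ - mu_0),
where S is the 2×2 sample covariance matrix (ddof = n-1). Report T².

Step 1 — sample mean vector:
  mean(A) = (4 + 4 + 7 + 6 + 9) / 5 = 30/5 = 6
  mean(B) = (7 + 3 + 6 + 8 + 8) / 5 = 32/5 = 6.4
  x̄ = (6, 6.4),  deviation x̄ - mu_0 = (6, 6.4) - (4, 5) = (2, 1.4).

Step 2 — sample covariance matrix, S[i,j] = (1/(n-1)) · Σ_k (x_{k,i} - mean_i) · (x_{k,j} - mean_j), divisor n-1 = 4:
  S[A,A] = ((-2)·(-2) + (-2)·(-2) + (1)·(1) + (0)·(0) + (3)·(3)) / 4 = 18/4 = 4.5
  S[A,B] = ((-2)·(0.6) + (-2)·(-3.4) + (1)·(-0.4) + (0)·(1.6) + (3)·(1.6)) / 4 = 10/4 = 2.5
  S[B,B] = ((0.6)·(0.6) + (-3.4)·(-3.4) + (-0.4)·(-0.4) + (1.6)·(1.6) + (1.6)·(1.6)) / 4 = 17.2/4 = 4.3
  S = [[4.5, 2.5],
 [2.5, 4.3]].

Step 3 — invert S. det(S) = 4.5·4.3 - (2.5)² = 13.1.
  S^{-1} = (1/det) · [[d, -b], [-b, a]] = [[0.3282, -0.1908],
 [-0.1908, 0.3435]].

Step 4 — quadratic form (x̄ - mu_0)^T · S^{-1} · (x̄ - mu_0):
  S^{-1} · (x̄ - mu_0) = (0.3893, 0.0992),
  (x̄ - mu_0)^T · [...] = (2)·(0.3893) + (1.4)·(0.0992) = 0.9176.

Step 5 — scale by n: T² = 5 · 0.9176 = 4.5878.

T² ≈ 4.5878


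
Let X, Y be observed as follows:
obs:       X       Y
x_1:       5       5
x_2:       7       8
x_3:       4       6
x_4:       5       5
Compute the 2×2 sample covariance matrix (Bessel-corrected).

Step 1 — column means:
  mean(X) = (5 + 7 + 4 + 5) / 4 = 21/4 = 5.25
  mean(Y) = (5 + 8 + 6 + 5) / 4 = 24/4 = 6

Step 2 — sample covariance S[i,j] = (1/(n-1)) · Σ_k (x_{k,i} - mean_i) · (x_{k,j} - mean_j), with n-1 = 3.
  S[X,X] = ((-0.25)·(-0.25) + (1.75)·(1.75) + (-1.25)·(-1.25) + (-0.25)·(-0.25)) / 3 = 4.75/3 = 1.5833
  S[X,Y] = ((-0.25)·(-1) + (1.75)·(2) + (-1.25)·(0) + (-0.25)·(-1)) / 3 = 4/3 = 1.3333
  S[Y,Y] = ((-1)·(-1) + (2)·(2) + (0)·(0) + (-1)·(-1)) / 3 = 6/3 = 2

S is symmetric (S[j,i] = S[i,j]). Assembling:

S = [[1.5833, 1.3333],
 [1.3333, 2]]


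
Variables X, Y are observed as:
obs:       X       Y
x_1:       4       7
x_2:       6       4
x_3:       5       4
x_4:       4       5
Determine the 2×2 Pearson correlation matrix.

Step 1 — column means:
  mean(X) = (4 + 6 + 5 + 4) / 4 = 19/4 = 4.75
  mean(Y) = (7 + 4 + 4 + 5) / 4 = 20/4 = 5

Step 2 — sample variances and covariances s[i,j] = (1/(n-1)) · Σ_k (x_{k,i} - mean_i) · (x_{k,j} - mean_j), with n-1 = 3:
  s[X,X] = ((-0.75)·(-0.75) + (1.25)·(1.25) + (0.25)·(0.25) + (-0.75)·(-0.75)) / 3 = 2.75/3 = 0.9167
  s[X,Y] = ((-0.75)·(2) + (1.25)·(-1) + (0.25)·(-1) + (-0.75)·(0)) / 3 = -3/3 = -1
  s[Y,Y] = ((2)·(2) + (-1)·(-1) + (-1)·(-1) + (0)·(0)) / 3 = 6/3 = 2
  Sample standard deviations s_i = √(s[i,i]):
  s(X) = √(0.9167) = 0.9574
  s(Y) = √(2) = 1.4142

Step 3 — r_{ij} = s_{ij} / (s_i · s_j):
  r[X,X] = 1 (diagonal).
  r[X,Y] = -1 / (0.9574 · 1.4142) = -1 / 1.354 = -0.7385
  r[Y,Y] = 1 (diagonal).

R is symmetric with unit diagonal. Assembling:

R = [[1, -0.7385],
 [-0.7385, 1]]


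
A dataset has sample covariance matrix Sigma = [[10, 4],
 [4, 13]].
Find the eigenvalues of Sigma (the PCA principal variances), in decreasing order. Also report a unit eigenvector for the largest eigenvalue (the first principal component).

Step 1 — characteristic polynomial of 2×2 Sigma:
  det(Sigma - λI) = λ² - trace · λ + det = 0.
  trace = 10 + 13 = 23, det = 10·13 - (4)² = 114.
Step 2 — discriminant:
  Δ = trace² - 4·det = 529 - 456 = 73.
Step 3 — eigenvalues:
  λ = (trace ± √Δ)/2 = (23 ± 8.544)/2,
  λ_1 = 15.772,  λ_2 = 7.228.

Step 4 — unit eigenvector for λ_1: solve (Sigma - λ_1 I)v = 0. First row:
  (10 - 15.772)·v_x + (4)·v_y = 0, i.e. (-5.772)·v_x + (4)·v_y = 0,
  so v ∝ (b, λ_1 - a) = (4, 5.772) = u.
  ||u|| = √((4)² + (5.772)²) = √(49.316) ≈ 7.0225,
  v_1 = u/||u|| ≈ (0.5696, 0.8219) (||v_1|| = 1).

λ_1 = 15.772,  λ_2 = 7.228;  v_1 ≈ (0.5696, 0.8219)


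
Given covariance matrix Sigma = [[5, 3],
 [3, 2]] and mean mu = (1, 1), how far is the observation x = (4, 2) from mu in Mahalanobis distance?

Step 1 — centre the observation: (x - mu) = (3, 1).

Step 2 — invert Sigma. det(Sigma) = 5·2 - (3)² = 1.
  Sigma^{-1} = (1/det) · [[d, -b], [-b, a]] = [[2, -3],
 [-3, 5]].

Step 3 — form the quadratic (x - mu)^T · Sigma^{-1} · (x - mu):
  Sigma^{-1} · (x - mu) = (3, -4).
  (x - mu)^T · [Sigma^{-1} · (x - mu)] = (3)·(3) + (1)·(-4) = 5.

Step 4 — take square root: d = √(5) ≈ 2.2361.

d(x, mu) = √(5) ≈ 2.2361


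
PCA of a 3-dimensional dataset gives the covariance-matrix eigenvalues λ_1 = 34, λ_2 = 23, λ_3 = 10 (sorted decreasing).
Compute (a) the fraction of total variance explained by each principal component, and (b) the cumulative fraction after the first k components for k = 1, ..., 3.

Step 1 — total variance = trace(Sigma) = Σ λ_i = 34 + 23 + 10 = 67.

Step 2 — fraction explained by component i = λ_i / Σ λ:
  PC1: 34/67 = 0.5075
  PC2: 23/67 = 0.3433
  PC3: 10/67 = 0.1493

Step 3 — cumulative fraction after k components = (λ_1 + ... + λ_k) / Σ λ:
  k = 1: 34/67 = 0.5075
  k = 2: (34 + 23)/67 = 57/67 = 0.8507
  k = 3: (34 + 23 + 10)/67 = 67/67 = 1

Summary (fraction, with percent):

explained: PC1 0.5075 (50.75%), PC2 0.3433 (34.33%), PC3 0.1493 (14.93%);  cumulative: 0.5075, 0.8507, 1


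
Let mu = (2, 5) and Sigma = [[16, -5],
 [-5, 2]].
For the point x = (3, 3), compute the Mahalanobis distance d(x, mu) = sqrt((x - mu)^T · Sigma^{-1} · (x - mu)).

Step 1 — centre the observation: (x - mu) = (1, -2).

Step 2 — invert Sigma. det(Sigma) = 16·2 - (-5)² = 7.
  Sigma^{-1} = (1/det) · [[d, -b], [-b, a]] = [[0.2857, 0.7143],
 [0.7143, 2.2857]].

Step 3 — form the quadratic (x - mu)^T · Sigma^{-1} · (x - mu):
  Sigma^{-1} · (x - mu) = (-1.1429, -3.8571).
  (x - mu)^T · [Sigma^{-1} · (x - mu)] = (1)·(-1.1429) + (-2)·(-3.8571) = 6.5714.

Step 4 — take square root: d = √(6.5714) ≈ 2.5635.

d(x, mu) = √(6.5714) ≈ 2.5635


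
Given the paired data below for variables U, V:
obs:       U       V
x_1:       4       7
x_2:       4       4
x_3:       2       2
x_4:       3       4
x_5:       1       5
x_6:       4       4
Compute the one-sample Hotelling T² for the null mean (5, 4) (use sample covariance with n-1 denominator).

Step 1 — sample mean vector:
  mean(U) = (4 + 4 + 2 + 3 + 1 + 4) / 6 = 18/6 = 3
  mean(V) = (7 + 4 + 2 + 4 + 5 + 4) / 6 = 26/6 = 4.3333
  x̄ = (3, 4.3333),  deviation x̄ - mu_0 = (3, 4.3333) - (5, 4) = (-2, 0.3333).

Step 2 — sample covariance matrix, S[i,j] = (1/(n-1)) · Σ_k (x_{k,i} - mean_i) · (x_{k,j} - mean_j), divisor n-1 = 5:
  S[U,U] = ((1)·(1) + (1)·(1) + (-1)·(-1) + (0)·(0) + (-2)·(-2) + (1)·(1)) / 5 = 8/5 = 1.6
  S[U,V] = ((1)·(2.6667) + (1)·(-0.3333) + (-1)·(-2.3333) + (0)·(-0.3333) + (-2)·(0.6667) + (1)·(-0.3333)) / 5 = 3/5 = 0.6
  S[V,V] = ((2.6667)·(2.6667) + (-0.3333)·(-0.3333) + (-2.3333)·(-2.3333) + (-0.3333)·(-0.3333) + (0.6667)·(0.6667) + (-0.3333)·(-0.3333)) / 5 = 13.3333/5 = 2.6667
  S = [[1.6, 0.6],
 [0.6, 2.6667]].

Step 3 — invert S. det(S) = 1.6·2.6667 - (0.6)² = 3.9067.
  S^{-1} = (1/det) · [[d, -b], [-b, a]] = [[0.6826, -0.1536],
 [-0.1536, 0.4096]].

Step 4 — quadratic form (x̄ - mu_0)^T · S^{-1} · (x̄ - mu_0):
  S^{-1} · (x̄ - mu_0) = (-1.4164, 0.4437),
  (x̄ - mu_0)^T · [...] = (-2)·(-1.4164) + (0.3333)·(0.4437) = 2.9807.

Step 5 — scale by n: T² = 6 · 2.9807 = 17.884.

T² ≈ 17.884


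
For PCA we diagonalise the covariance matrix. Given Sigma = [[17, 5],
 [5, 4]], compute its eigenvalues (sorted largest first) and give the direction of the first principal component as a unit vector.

Step 1 — characteristic polynomial of 2×2 Sigma:
  det(Sigma - λI) = λ² - trace · λ + det = 0.
  trace = 17 + 4 = 21, det = 17·4 - (5)² = 43.
Step 2 — discriminant:
  Δ = trace² - 4·det = 441 - 172 = 269.
Step 3 — eigenvalues:
  λ = (trace ± √Δ)/2 = (21 ± 16.4012)/2,
  λ_1 = 18.7006,  λ_2 = 2.2994.

Step 4 — unit eigenvector for λ_1: solve (Sigma - λ_1 I)v = 0. First row:
  (17 - 18.7006)·v_x + (5)·v_y = 0, i.e. (-1.7006)·v_x + (5)·v_y = 0,
  so v ∝ (b, λ_1 - a) = (5, 1.7006) = u.
  ||u|| = √((5)² + (1.7006)²) = √(27.8921) ≈ 5.2813,
  v_1 = u/||u|| ≈ (0.9467, 0.322) (||v_1|| = 1).

λ_1 = 18.7006,  λ_2 = 2.2994;  v_1 ≈ (0.9467, 0.322)


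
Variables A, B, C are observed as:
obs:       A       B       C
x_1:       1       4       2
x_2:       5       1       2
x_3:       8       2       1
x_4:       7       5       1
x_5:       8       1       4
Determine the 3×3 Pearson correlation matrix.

Step 1 — column means:
  mean(A) = (1 + 5 + 8 + 7 + 8) / 5 = 29/5 = 5.8
  mean(B) = (4 + 1 + 2 + 5 + 1) / 5 = 13/5 = 2.6
  mean(C) = (2 + 2 + 1 + 1 + 4) / 5 = 10/5 = 2

Step 2 — sample variances and covariances s[i,j] = (1/(n-1)) · Σ_k (x_{k,i} - mean_i) · (x_{k,j} - mean_j), with n-1 = 4:
  s[A,A] = ((-4.8)·(-4.8) + (-0.8)·(-0.8) + (2.2)·(2.2) + (1.2)·(1.2) + (2.2)·(2.2)) / 4 = 34.8/4 = 8.7
  s[A,B] = ((-4.8)·(1.4) + (-0.8)·(-1.6) + (2.2)·(-0.6) + (1.2)·(2.4) + (2.2)·(-1.6)) / 4 = -7.4/4 = -1.85
  s[A,C] = ((-4.8)·(0) + (-0.8)·(0) + (2.2)·(-1) + (1.2)·(-1) + (2.2)·(2)) / 4 = 1/4 = 0.25
  s[B,B] = ((1.4)·(1.4) + (-1.6)·(-1.6) + (-0.6)·(-0.6) + (2.4)·(2.4) + (-1.6)·(-1.6)) / 4 = 13.2/4 = 3.3
  s[B,C] = ((1.4)·(0) + (-1.6)·(0) + (-0.6)·(-1) + (2.4)·(-1) + (-1.6)·(2)) / 4 = -5/4 = -1.25
  s[C,C] = ((0)·(0) + (0)·(0) + (-1)·(-1) + (-1)·(-1) + (2)·(2)) / 4 = 6/4 = 1.5
  Sample standard deviations s_i = √(s[i,i]):
  s(A) = √(8.7) = 2.9496
  s(B) = √(3.3) = 1.8166
  s(C) = √(1.5) = 1.2247

Step 3 — r_{ij} = s_{ij} / (s_i · s_j):
  r[A,A] = 1 (diagonal).
  r[A,B] = -1.85 / (2.9496 · 1.8166) = -1.85 / 5.3582 = -0.3453
  r[A,C] = 0.25 / (2.9496 · 1.2247) = 0.25 / 3.6125 = 0.0692
  r[B,B] = 1 (diagonal).
  r[B,C] = -1.25 / (1.8166 · 1.2247) = -1.25 / 2.2249 = -0.5618
  r[C,C] = 1 (diagonal).

R is symmetric with unit diagonal. Assembling:

R = [[1, -0.3453, 0.0692],
 [-0.3453, 1, -0.5618],
 [0.0692, -0.5618, 1]]
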